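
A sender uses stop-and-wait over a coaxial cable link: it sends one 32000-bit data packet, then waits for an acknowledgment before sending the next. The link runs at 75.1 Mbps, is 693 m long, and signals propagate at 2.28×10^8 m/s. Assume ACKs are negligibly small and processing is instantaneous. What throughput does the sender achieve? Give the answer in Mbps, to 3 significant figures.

t_tx = L/R = 32000/75100000 = 0.000426099 s.
t_prop = 693/2.28e+08 = 3.03947e-06 s; RTT = 6.07895e-06 s.
Cycle = t_tx + RTT = 0.000432177 s.
Throughput = L / cycle = 32000 / 0.000432177 = 74.0 Mbps.

74.0 Mbps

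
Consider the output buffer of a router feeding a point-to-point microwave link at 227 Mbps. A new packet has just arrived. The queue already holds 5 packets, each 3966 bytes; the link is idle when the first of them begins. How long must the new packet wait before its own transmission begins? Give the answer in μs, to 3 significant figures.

699 μs

Each queued packet: L/R = 31728/227000000 = 139.771 μs.
5 queued → 698.855 μs.
Queuing delay = 699 μs.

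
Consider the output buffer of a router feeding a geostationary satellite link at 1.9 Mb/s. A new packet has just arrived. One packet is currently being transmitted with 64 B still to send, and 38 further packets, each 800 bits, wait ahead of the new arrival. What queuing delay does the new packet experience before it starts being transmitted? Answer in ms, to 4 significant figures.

Each queued packet: L/R = 800/1900000 = 0.421053 ms.
38 queued → 16 ms.
Plus remaining 512 bits of current packet: 0.269474 ms.
Queuing delay = 16.27 ms.

16.27 ms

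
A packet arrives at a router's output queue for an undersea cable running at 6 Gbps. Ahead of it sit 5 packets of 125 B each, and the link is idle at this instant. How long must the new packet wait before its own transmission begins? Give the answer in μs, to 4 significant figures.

Each queued packet: L/R = 1000/6000000000 = 0.166667 μs.
5 queued → 0.833333 μs.
Queuing delay = 0.8333 μs.

0.8333 μs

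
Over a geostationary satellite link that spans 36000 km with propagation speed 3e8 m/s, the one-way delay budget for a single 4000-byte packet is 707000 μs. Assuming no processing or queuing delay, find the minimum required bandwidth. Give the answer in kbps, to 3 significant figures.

54.5 kbps

L = 32000 bits.
Propagation delay = 36000000 / 300000000 = 120000 μs.
Transmission budget = 707000 − 120000 = 587000 μs.
R ≥ L / t_tx = 32000 bits / 0.587 s = 54.5 kbps.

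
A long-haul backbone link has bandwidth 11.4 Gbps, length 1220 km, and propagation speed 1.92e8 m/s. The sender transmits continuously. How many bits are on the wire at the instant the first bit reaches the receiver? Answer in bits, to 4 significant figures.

72440000 bits

Propagation delay = 1220000 / 192000000 = 0.00635417 s.
BDP = R × t_prop = 11400000000 × 0.00635417 = 72437500 bits.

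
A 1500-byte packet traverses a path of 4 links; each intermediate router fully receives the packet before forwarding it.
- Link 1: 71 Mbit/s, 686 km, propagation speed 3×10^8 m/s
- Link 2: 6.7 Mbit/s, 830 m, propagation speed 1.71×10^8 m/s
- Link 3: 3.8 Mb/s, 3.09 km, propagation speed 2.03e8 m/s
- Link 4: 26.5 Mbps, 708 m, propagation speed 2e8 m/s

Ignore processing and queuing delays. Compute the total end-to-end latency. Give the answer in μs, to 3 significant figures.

7880 μs

L = 1500 × 8 = 12000 bits.
Transmission delays (L/R per hop): 169.014, 1791.04, 3157.89, 452.83 μs; sum = 5570.78 μs.
Propagation delays (d/s per hop): 2286.67, 4.8538, 15.2217, 3.54 μs; sum = 2310.28 μs.
End-to-end = 7880 μs.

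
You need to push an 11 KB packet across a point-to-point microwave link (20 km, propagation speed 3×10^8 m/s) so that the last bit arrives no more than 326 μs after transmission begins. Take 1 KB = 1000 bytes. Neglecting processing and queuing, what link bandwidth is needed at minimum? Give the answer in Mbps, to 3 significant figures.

L = 88000 bits.
Propagation delay = 20000 / 300000000 = 66.6667 μs.
Transmission budget = 326 − 66.6667 = 259.333 μs.
R ≥ L / t_tx = 88000 bits / 0.000259333 s = 339 Mbps.

339 Mbps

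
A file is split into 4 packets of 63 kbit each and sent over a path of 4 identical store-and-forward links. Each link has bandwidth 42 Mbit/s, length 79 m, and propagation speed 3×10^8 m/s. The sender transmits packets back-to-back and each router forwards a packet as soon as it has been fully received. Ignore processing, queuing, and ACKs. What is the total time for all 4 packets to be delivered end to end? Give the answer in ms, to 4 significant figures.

10.50 ms

Per-hop transmission t_tx = L/R = 63000/42000000 = 1.5 ms.
Per-hop propagation t_prop = 79/300000000 = 0.000263333 ms.
Pipeline fill: first packet needs 4·t_tx to clear all hops; remaining 3 packets each add one t_tx.
Total = (4+4-1)·t_tx + 4·t_prop = 7·1.5 + 4·0.000263333 = 10.50 ms.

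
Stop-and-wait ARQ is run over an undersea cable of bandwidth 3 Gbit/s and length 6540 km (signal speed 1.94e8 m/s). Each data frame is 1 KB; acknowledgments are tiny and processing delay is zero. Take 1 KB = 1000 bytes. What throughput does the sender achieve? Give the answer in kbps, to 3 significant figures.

t_tx = L/R = 8000/3000000000 = 2.66667e-06 s.
t_prop = 6540000/194000000 = 0.0337113 s; RTT = 0.0674227 s.
Cycle = t_tx + RTT = 0.0674253 s.
Throughput = L / cycle = 8000 / 0.0674253 = 119 kbps.

119 kbps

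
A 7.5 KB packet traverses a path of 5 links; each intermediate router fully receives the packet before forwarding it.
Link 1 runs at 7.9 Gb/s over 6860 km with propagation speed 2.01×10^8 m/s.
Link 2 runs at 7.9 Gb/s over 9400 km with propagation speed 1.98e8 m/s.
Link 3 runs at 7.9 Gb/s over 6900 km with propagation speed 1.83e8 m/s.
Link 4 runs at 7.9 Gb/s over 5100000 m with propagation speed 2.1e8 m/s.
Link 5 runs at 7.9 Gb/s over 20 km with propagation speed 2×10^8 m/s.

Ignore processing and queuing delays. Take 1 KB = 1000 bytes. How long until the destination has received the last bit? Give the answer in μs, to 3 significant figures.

144000 μs

L = 60000 bits.
Transmission delay per hop = L/R = 60000/7900000000 = 7.59494 μs; 5 hops → 37.9747 μs.
Propagation delays (d/s per hop): 34129.4, 47474.7, 37704.9, 24285.7, 100 μs; sum = 143695 μs.
End-to-end = 144000 μs.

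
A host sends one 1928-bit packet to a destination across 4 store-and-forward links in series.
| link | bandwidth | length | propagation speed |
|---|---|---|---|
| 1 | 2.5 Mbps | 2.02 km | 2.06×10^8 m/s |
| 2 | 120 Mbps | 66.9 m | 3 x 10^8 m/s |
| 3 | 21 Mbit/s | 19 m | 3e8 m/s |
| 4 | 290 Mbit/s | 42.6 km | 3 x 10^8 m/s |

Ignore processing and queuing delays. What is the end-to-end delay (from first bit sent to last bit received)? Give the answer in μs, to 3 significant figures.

1040 μs

Transmission delays (L/R per hop): 771.2, 16.0667, 91.8095, 6.64828 μs; sum = 885.724 μs.
Propagation delays (d/s per hop): 9.80583, 0.223, 0.0633333, 142 μs; sum = 152.092 μs.
End-to-end = 1040 μs.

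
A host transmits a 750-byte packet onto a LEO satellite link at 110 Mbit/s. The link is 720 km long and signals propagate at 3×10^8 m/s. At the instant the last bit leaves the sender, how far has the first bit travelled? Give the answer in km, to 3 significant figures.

t_tx = L/R = 6000/110000000 = 5.45455e-05 s.
Distance = s × t_tx = 300000000 × 5.45455e-05 = 16.4 km.

16.4 km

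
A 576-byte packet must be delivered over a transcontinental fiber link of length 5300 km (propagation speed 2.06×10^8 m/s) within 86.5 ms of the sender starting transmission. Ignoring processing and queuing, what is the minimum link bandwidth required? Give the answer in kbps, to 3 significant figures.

L = 4608 bits.
Propagation delay = 5300000 / 206000000 = 25.7282 ms.
Transmission budget = 86.5 − 25.7282 = 60.7718 ms.
R ≥ L / t_tx = 4608 bits / 0.0607718 s = 75.8 kbps.

75.8 kbps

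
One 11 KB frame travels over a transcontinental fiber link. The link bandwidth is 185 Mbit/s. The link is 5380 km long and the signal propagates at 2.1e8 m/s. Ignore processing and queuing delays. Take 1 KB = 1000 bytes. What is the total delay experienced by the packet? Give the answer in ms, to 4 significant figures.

L = 88000 bits.
Transmission delay = L/R = 88000 / 185000000 = 0.475676 ms.
Propagation delay = d/s = 5380000 m / 210000000 m/s = 25.619 ms.
Total = 26.09 ms.

26.09 ms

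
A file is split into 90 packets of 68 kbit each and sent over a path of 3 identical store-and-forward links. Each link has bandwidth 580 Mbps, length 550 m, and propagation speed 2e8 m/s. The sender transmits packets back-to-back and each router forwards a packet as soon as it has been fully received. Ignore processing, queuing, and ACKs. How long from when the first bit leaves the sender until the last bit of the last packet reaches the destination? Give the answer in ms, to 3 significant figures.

Per-hop transmission t_tx = L/R = 68000/580000000 = 0.117241 ms.
Per-hop propagation t_prop = 550/200000000 = 0.00275 ms.
Pipeline fill: first packet needs 3·t_tx to clear all hops; remaining 89 packets each add one t_tx.
Total = (3+90-1)·t_tx + 3·t_prop = 92·0.117241 + 3·0.00275 = 10.8 ms.

10.8 ms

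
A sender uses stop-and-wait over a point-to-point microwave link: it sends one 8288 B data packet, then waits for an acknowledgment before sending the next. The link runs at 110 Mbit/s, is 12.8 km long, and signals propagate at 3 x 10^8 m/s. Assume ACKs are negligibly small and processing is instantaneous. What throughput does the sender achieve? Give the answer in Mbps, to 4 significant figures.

t_tx = L/R = 66304/110000000 = 0.000602764 s.
t_prop = 12800/300000000 = 4.26667e-05 s; RTT = 8.53333e-05 s.
Cycle = t_tx + RTT = 0.000688097 s.
Throughput = L / cycle = 66304 / 0.000688097 = 96.36 Mbps.

96.36 Mbps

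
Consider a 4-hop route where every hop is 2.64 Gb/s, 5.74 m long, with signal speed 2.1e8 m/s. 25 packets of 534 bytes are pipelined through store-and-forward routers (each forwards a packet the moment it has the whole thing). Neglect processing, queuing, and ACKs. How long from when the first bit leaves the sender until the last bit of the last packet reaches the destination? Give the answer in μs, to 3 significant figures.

Per-hop transmission t_tx = L/R = 4272/2640000000 = 1.61818 μs.
Per-hop propagation t_prop = 5.74/210000000 = 0.0273333 μs.
Pipeline fill: first packet needs 4·t_tx to clear all hops; remaining 24 packets each add one t_tx.
Total = (4+25-1)·t_tx + 4·t_prop = 28·1.61818 + 4·0.0273333 = 45.4 μs.

45.4 μs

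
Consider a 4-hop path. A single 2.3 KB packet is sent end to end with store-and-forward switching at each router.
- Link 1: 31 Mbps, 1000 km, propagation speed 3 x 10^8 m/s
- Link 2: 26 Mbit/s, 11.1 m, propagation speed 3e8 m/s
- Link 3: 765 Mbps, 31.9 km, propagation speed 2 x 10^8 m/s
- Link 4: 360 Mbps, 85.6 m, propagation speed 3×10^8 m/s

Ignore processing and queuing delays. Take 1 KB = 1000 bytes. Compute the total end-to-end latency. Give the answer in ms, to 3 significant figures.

L = 18400 bits.
Transmission delays (L/R per hop): 0.593548, 0.707692, 0.0240523, 0.0511111 ms; sum = 1.3764 ms.
Propagation delays (d/s per hop): 3.33333, 3.7e-05, 0.1595, 0.000285333 ms; sum = 3.49316 ms.
End-to-end = 4.87 ms.

4.87 ms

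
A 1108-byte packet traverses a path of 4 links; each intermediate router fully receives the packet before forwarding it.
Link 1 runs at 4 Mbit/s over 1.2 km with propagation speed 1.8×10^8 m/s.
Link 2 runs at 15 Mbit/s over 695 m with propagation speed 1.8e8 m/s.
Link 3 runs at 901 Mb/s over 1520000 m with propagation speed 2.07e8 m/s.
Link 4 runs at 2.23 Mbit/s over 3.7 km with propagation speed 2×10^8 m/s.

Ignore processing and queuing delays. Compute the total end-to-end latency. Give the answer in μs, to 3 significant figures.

14200 μs

L = 1108 × 8 = 8864 bits.
Transmission delays (L/R per hop): 2216, 590.933, 9.83796, 3974.89 μs; sum = 6791.66 μs.
Propagation delays (d/s per hop): 6.66667, 3.86111, 7343, 18.5 μs; sum = 7372.02 μs.
End-to-end = 14200 μs.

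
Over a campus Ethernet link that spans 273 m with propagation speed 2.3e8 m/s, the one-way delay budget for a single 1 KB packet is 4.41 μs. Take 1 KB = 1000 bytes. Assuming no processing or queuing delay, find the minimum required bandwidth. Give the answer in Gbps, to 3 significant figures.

2.48 Gbps

L = 8000 bits.
Propagation delay = 273 / 2.3e+08 = 1.18696 μs.
Transmission budget = 4.41 − 1.18696 = 3.22304 μs.
R ≥ L / t_tx = 8000 bits / 3.22304e-06 s = 2.48 Gbps.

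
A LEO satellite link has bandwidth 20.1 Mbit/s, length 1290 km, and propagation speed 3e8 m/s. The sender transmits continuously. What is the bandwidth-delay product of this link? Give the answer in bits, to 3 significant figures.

86400 bits

Propagation delay = 1290000 / 300000000 = 0.0043 s.
BDP = R × t_prop = 20100000 × 0.0043 = 86430 bits.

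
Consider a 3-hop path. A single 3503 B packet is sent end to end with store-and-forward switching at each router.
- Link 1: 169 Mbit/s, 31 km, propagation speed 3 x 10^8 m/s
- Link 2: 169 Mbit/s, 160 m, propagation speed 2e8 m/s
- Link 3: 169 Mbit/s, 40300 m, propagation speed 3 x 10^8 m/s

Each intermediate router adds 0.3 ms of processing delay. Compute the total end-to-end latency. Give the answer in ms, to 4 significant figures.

1.336 ms

L = 3503 × 8 = 28024 bits.
Transmission delay per hop = L/R = 28024/169000000 = 0.165822 ms; 3 hops → 0.497467 ms.
Propagation delays (d/s per hop): 0.103333, 0.0008, 0.134333 ms; sum = 0.238467 ms.
Processing at 2 router(s): 2 × 0.3 ms = 0.6 ms.
End-to-end = 1.336 ms.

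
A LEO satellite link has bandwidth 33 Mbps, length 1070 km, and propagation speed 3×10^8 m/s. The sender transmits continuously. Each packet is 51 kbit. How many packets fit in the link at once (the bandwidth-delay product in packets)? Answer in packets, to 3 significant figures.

Propagation delay = 1070000 / 300000000 = 0.00356667 s.
BDP = R × t_prop = 33000000 × 0.00356667 = 117700 bits.
In packets of 51000 bits: 2.31 packets.

2.31 packets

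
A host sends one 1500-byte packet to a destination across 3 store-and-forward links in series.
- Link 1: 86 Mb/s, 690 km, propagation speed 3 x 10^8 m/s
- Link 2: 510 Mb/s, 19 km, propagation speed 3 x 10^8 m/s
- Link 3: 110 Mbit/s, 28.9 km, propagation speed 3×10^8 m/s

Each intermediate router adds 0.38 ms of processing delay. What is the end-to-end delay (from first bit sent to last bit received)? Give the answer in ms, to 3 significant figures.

L = 1500 × 8 = 12000 bits.
Transmission delays (L/R per hop): 0.139535, 0.0235294, 0.109091 ms; sum = 0.272155 ms.
Propagation delays (d/s per hop): 2.3, 0.0633333, 0.0963333 ms; sum = 2.45967 ms.
Processing at 2 router(s): 2 × 0.38 ms = 0.76 ms.
End-to-end = 3.49 ms.

3.49 ms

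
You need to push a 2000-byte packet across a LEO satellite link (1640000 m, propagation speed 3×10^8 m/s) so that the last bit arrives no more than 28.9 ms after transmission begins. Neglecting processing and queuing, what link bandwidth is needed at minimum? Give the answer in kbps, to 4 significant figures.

682.8 kbps

L = 16000 bits.
Propagation delay = 1640000 / 300000000 = 5.46667 ms.
Transmission budget = 28.9 − 5.46667 = 23.4333 ms.
R ≥ L / t_tx = 16000 bits / 0.0234333 s = 682.8 kbps.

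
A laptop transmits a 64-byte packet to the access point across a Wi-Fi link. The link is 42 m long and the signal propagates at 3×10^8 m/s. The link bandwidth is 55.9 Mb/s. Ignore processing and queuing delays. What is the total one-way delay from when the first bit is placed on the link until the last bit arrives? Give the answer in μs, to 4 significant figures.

9.299 μs

L = 64 × 8 = 512 bits.
Transmission delay = L/R = 512 / 55900000 = 9.15921 μs.
Propagation delay = d/s = 42 m / 300000000 m/s = 0.14 μs.
Total = 9.299 μs.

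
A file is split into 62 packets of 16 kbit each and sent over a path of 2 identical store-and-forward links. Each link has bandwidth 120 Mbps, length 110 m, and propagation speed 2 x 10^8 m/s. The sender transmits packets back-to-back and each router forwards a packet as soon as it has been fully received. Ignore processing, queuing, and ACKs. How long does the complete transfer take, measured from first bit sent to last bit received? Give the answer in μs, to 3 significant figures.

Per-hop transmission t_tx = L/R = 16000/120000000 = 133.333 μs.
Per-hop propagation t_prop = 110/200000000 = 0.55 μs.
Pipeline fill: first packet needs 2·t_tx to clear all hops; remaining 61 packets each add one t_tx.
Total = (2+62-1)·t_tx + 2·t_prop = 63·133.333 + 2·0.55 = 8400 μs.

8400 μs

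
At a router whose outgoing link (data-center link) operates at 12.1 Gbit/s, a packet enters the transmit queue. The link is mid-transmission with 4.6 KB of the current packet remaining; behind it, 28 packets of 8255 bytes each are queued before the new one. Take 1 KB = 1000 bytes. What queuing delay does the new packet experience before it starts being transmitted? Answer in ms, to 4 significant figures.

0.1559 ms

Each queued packet: L/R = 66040/12100000000 = 0.00545785 ms.
28 queued → 0.15282 ms.
Plus remaining 36800 bits of current packet: 0.00304132 ms.
Queuing delay = 0.1559 ms.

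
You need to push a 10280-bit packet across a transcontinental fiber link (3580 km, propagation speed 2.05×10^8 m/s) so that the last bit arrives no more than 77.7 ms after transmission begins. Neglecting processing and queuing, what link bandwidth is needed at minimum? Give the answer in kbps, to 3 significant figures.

Propagation delay = 3580000 / 2.05e+08 = 17.4634 ms.
Transmission budget = 77.7 − 17.4634 = 60.2366 ms.
R ≥ L / t_tx = 10280 bits / 0.0602366 s = 171 kbps.

171 kbps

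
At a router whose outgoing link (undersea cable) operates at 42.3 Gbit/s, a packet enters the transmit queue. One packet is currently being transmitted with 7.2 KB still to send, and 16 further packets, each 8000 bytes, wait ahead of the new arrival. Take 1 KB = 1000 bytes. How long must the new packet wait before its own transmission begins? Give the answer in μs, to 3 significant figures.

Each queued packet: L/R = 64000/42300000000 = 1.513 μs.
16 queued → 24.208 μs.
Plus remaining 57600 bits of current packet: 1.3617 μs.
Queuing delay = 25.6 μs.

25.6 μs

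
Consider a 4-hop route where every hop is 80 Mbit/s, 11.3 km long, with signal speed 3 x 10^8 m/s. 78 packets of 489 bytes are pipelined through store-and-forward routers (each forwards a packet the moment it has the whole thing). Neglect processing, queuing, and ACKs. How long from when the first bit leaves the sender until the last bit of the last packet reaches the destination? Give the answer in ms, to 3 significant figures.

Per-hop transmission t_tx = L/R = 3912/80000000 = 0.0489 ms.
Per-hop propagation t_prop = 11300/300000000 = 0.0376667 ms.
Pipeline fill: first packet needs 4·t_tx to clear all hops; remaining 77 packets each add one t_tx.
Total = (4+78-1)·t_tx + 4·t_prop = 81·0.0489 + 4·0.0376667 = 4.11 ms.

4.11 ms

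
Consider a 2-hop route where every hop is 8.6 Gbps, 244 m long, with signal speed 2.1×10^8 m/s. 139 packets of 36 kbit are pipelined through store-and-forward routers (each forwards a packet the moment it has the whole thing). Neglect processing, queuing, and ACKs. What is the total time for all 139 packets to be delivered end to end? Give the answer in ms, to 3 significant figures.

0.588 ms

Per-hop transmission t_tx = L/R = 36000/8600000000 = 0.00418605 ms.
Per-hop propagation t_prop = 244/210000000 = 0.0011619 ms.
Pipeline fill: first packet needs 2·t_tx to clear all hops; remaining 138 packets each add one t_tx.
Total = (2+139-1)·t_tx + 2·t_prop = 140·0.00418605 + 2·0.0011619 = 0.588 ms.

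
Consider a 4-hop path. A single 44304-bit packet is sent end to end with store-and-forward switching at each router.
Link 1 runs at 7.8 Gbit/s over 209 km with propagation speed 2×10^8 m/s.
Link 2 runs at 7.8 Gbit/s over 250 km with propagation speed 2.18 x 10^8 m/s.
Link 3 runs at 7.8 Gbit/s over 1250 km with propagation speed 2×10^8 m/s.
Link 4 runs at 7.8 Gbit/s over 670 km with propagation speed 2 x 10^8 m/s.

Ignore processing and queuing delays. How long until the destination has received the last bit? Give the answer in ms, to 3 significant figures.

Transmission delay per hop = L/R = 44304/7800000000 = 0.00568 ms; 4 hops → 0.02272 ms.
Propagation delays (d/s per hop): 1.045, 1.14679, 6.25, 3.35 ms; sum = 11.7918 ms.
End-to-end = 11.8 ms.

11.8 ms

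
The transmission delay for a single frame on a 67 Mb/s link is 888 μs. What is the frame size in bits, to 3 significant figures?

59500 bits

L = R × t_tx = 67000000 b/s × 0.000888 s = 59496 bits.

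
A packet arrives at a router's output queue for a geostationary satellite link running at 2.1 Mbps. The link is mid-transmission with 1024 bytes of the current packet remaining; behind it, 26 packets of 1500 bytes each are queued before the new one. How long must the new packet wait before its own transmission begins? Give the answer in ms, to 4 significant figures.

Each queued packet: L/R = 12000/2100000 = 5.71429 ms.
26 queued → 148.571 ms.
Plus remaining 8192 bits of current packet: 3.90095 ms.
Queuing delay = 152.5 ms.

152.5 ms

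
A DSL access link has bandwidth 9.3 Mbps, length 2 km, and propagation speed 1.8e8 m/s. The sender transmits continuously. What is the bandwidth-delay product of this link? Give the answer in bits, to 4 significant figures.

103.3 bits

Propagation delay = 2000 / 180000000 = 1.11111e-05 s.
BDP = R × t_prop = 9300000 × 1.11111e-05 = 103.333 bits.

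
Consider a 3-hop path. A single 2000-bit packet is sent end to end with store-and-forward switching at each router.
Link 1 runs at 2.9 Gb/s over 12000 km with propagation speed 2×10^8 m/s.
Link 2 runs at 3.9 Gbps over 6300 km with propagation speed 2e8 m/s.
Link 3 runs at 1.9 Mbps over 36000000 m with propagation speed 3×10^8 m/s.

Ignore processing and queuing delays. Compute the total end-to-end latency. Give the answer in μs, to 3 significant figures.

Transmission delays (L/R per hop): 0.689655, 0.512821, 1052.63 μs; sum = 1053.83 μs.
Propagation delays (d/s per hop): 60000, 31500, 120000 μs; sum = 211500 μs.
End-to-end = 213000 μs.

213000 μs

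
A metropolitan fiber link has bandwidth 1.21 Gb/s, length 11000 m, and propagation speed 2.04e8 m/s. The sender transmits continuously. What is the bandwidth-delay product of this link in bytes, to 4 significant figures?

Propagation delay = 11000 / 204000000 = 5.39216e-05 s.
BDP = R × t_prop = 1210000000 × 5.39216e-05 = 65245.1 bits.
In bytes: 65245.1/8 = 8156 bytes.

8156 bytes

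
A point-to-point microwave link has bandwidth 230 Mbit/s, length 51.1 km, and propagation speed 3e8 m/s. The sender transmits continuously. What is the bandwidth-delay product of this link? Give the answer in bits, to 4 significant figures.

39180 bits

Propagation delay = 51100 / 300000000 = 0.000170333 s.
BDP = R × t_prop = 230000000 × 0.000170333 = 39176.7 bits.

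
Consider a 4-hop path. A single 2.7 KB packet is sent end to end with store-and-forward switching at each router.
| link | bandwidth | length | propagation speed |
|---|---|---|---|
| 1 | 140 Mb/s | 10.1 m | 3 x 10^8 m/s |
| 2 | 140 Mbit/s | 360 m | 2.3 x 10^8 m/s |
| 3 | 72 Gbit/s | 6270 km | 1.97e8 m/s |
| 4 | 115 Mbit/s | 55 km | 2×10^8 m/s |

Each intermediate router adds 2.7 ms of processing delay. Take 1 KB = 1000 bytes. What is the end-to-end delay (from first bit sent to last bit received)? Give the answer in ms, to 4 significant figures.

40.70 ms

L = 21600 bits.
Transmission delays (L/R per hop): 0.154286, 0.154286, 0.0003, 0.187826 ms; sum = 0.496698 ms.
Propagation delays (d/s per hop): 3.36667e-05, 0.00156522, 31.8274, 0.275 ms; sum = 32.104 ms.
Processing at 3 router(s): 3 × 2.7 ms = 8.1 ms.
End-to-end = 40.70 ms.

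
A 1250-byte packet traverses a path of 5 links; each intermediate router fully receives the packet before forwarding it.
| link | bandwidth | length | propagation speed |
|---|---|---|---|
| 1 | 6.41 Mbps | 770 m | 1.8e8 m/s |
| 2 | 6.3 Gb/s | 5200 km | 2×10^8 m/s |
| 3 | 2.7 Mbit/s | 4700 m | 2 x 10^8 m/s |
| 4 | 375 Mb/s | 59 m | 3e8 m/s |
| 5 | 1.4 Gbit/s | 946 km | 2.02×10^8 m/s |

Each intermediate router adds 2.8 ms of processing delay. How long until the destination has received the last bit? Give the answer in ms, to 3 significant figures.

L = 1250 × 8 = 10000 bits.
Transmission delays (L/R per hop): 1.56006, 0.0015873, 3.7037, 0.0266667, 0.00714286 ms; sum = 5.29916 ms.
Propagation delays (d/s per hop): 0.00427778, 26, 0.0235, 0.000196667, 4.68317 ms; sum = 30.7111 ms.
Processing at 4 router(s): 4 × 2.8 ms = 11.2 ms.
End-to-end = 47.2 ms.

47.2 ms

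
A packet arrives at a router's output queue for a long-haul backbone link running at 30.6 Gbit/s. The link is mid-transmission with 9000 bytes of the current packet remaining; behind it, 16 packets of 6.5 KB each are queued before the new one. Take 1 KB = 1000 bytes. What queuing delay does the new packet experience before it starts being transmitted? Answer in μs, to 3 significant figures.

Each queued packet: L/R = 52000/30600000000 = 1.69935 μs.
16 queued → 27.1895 μs.
Plus remaining 72000 bits of current packet: 2.35294 μs.
Queuing delay = 29.5 μs.

29.5 μs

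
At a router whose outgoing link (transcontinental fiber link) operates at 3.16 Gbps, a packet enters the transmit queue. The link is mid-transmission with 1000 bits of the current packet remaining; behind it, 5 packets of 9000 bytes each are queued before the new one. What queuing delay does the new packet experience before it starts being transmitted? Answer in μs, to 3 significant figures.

Each queued packet: L/R = 72000/3160000000 = 22.7848 μs.
5 queued → 113.924 μs.
Plus remaining 1000 bits of current packet: 0.316456 μs.
Queuing delay = 114 μs.

114 μs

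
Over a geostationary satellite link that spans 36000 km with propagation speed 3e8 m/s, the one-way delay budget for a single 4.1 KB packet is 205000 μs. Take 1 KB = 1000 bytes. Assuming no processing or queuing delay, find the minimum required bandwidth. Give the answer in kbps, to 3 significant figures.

386 kbps

L = 32800 bits.
Propagation delay = 36000000 / 300000000 = 120000 μs.
Transmission budget = 205000 − 120000 = 85000 μs.
R ≥ L / t_tx = 32800 bits / 0.085 s = 386 kbps.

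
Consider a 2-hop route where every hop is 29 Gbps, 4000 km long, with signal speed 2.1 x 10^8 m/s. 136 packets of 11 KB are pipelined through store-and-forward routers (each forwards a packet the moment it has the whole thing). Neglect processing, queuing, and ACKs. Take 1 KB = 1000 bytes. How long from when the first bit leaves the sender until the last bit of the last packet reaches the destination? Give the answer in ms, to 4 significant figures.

38.51 ms

Per-hop transmission t_tx = L/R = 88000/29000000000 = 0.00303448 ms.
Per-hop propagation t_prop = 4000000/210000000 = 19.0476 ms.
Pipeline fill: first packet needs 2·t_tx to clear all hops; remaining 135 packets each add one t_tx.
Total = (2+136-1)·t_tx + 2·t_prop = 137·0.00303448 + 2·19.0476 = 38.51 ms.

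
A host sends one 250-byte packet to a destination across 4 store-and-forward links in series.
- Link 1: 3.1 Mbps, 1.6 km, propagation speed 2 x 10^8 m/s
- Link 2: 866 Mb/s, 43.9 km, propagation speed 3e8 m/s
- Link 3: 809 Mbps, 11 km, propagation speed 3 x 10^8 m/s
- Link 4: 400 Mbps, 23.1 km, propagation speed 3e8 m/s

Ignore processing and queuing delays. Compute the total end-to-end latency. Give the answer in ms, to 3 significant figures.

0.923 ms

L = 250 × 8 = 2000 bits.
Transmission delays (L/R per hop): 0.645161, 0.00230947, 0.00247219, 0.005 ms; sum = 0.654943 ms.
Propagation delays (d/s per hop): 0.008, 0.146333, 0.0366667, 0.077 ms; sum = 0.268 ms.
End-to-end = 0.923 ms.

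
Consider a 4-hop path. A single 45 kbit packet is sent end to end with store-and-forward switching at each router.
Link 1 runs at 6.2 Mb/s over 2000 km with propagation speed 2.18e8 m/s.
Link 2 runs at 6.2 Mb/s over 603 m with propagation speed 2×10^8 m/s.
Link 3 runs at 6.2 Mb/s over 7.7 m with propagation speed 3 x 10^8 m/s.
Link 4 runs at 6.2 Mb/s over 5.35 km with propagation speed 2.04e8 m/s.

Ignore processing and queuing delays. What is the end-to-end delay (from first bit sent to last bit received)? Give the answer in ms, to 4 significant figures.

L = 45000 bits.
Transmission delay per hop = L/R = 45000/6200000 = 7.25806 ms; 4 hops → 29.0323 ms.
Propagation delays (d/s per hop): 9.17431, 0.003015, 2.56667e-05, 0.0262255 ms; sum = 9.20358 ms.
End-to-end = 38.24 ms.

38.24 ms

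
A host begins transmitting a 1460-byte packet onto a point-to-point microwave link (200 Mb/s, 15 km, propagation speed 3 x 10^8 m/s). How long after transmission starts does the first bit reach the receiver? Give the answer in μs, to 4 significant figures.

50.00 μs

First bit experiences only propagation delay: d/s = 15000/300000000 = 50.00 μs.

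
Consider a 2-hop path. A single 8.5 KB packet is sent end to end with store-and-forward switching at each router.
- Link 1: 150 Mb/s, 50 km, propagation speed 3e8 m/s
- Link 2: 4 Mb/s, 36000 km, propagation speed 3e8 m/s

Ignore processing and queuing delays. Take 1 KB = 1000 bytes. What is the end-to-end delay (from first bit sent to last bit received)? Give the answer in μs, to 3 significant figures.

138000 μs

L = 68000 bits.
Transmission delays (L/R per hop): 453.333, 17000 μs; sum = 17453.3 μs.
Propagation delays (d/s per hop): 166.667, 120000 μs; sum = 120167 μs.
End-to-end = 138000 μs.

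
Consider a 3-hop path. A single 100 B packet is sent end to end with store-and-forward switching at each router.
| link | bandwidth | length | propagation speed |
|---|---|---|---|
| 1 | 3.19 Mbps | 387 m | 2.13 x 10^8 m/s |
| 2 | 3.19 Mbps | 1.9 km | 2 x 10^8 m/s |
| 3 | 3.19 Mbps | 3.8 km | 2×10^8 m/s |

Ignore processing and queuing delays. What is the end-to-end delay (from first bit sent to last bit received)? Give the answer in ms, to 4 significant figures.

L = 100 × 8 = 800 bits.
Transmission delay per hop = L/R = 800/3190000 = 0.250784 ms; 3 hops → 0.752351 ms.
Propagation delays (d/s per hop): 0.0018169, 0.0095, 0.019 ms; sum = 0.0303169 ms.
End-to-end = 0.7827 ms.

0.7827 ms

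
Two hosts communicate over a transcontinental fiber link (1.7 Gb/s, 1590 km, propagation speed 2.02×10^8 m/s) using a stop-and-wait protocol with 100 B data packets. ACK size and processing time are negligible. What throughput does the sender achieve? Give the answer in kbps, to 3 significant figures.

50.8 kbps

t_tx = L/R = 800/1700000000 = 4.70588e-07 s.
t_prop = 1590000/202000000 = 0.00787129 s; RTT = 0.0157426 s.
Cycle = t_tx + RTT = 0.015743 s.
Throughput = L / cycle = 800 / 0.015743 = 50.8 kbps.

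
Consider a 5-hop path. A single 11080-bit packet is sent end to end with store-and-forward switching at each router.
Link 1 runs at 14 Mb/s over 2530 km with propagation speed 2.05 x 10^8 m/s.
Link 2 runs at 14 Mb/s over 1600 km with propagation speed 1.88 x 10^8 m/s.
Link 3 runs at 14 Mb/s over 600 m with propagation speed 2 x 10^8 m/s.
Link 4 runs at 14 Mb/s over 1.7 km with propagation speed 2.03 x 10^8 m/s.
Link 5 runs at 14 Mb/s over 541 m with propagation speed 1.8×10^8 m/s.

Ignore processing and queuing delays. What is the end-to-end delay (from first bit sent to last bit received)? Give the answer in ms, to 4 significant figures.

Transmission delay per hop = L/R = 11080/14000000 = 0.791429 ms; 5 hops → 3.95714 ms.
Propagation delays (d/s per hop): 12.3415, 8.51064, 0.003, 0.00837438, 0.00300556 ms; sum = 20.8665 ms.
End-to-end = 24.82 ms.

24.82 ms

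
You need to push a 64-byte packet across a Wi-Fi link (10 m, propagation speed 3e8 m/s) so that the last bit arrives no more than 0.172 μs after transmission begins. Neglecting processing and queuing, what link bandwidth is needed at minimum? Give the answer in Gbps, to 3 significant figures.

L = 512 bits.
Propagation delay = 10 / 300000000 = 0.0333333 μs.
Transmission budget = 0.172 − 0.0333333 = 0.138667 μs.
R ≥ L / t_tx = 512 bits / 1.38667e-07 s = 3.69 Gbps.

3.69 Gbps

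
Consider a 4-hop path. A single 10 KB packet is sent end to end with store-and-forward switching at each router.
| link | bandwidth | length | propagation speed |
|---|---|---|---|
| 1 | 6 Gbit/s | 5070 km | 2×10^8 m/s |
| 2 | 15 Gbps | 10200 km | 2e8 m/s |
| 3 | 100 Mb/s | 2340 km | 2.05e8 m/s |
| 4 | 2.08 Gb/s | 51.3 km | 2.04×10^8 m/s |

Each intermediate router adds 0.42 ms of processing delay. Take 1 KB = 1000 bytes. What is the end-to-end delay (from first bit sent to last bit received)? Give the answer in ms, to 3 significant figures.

L = 80000 bits.
Transmission delays (L/R per hop): 0.0133333, 0.00533333, 0.8, 0.0384615 ms; sum = 0.857128 ms.
Propagation delays (d/s per hop): 25.35, 51, 11.4146, 0.251471 ms; sum = 88.0161 ms.
Processing at 3 router(s): 3 × 0.42 ms = 1.26 ms.
End-to-end = 90.1 ms.

90.1 ms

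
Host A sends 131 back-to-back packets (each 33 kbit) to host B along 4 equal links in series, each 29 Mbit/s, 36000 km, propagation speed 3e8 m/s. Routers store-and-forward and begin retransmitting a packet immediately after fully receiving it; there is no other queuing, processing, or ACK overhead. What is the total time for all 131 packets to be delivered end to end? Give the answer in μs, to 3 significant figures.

632000 μs

Per-hop transmission t_tx = L/R = 33000/29000000 = 1137.93 μs.
Per-hop propagation t_prop = 36000000/300000000 = 120000 μs.
Pipeline fill: first packet needs 4·t_tx to clear all hops; remaining 130 packets each add one t_tx.
Total = (4+131-1)·t_tx + 4·t_prop = 134·1137.93 + 4·120000 = 632000 μs.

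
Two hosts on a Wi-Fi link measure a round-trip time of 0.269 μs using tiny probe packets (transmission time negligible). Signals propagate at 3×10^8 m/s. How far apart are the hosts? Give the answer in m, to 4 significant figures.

40.35 m

One-way propagation = RTT/2 = 0.1345 μs.
d = s × t = 300000000 × 1.345e-07 = 40.35 m.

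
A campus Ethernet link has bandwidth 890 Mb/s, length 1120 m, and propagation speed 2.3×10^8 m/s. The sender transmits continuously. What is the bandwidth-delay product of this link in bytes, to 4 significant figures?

Propagation delay = 1120 / 2.3e+08 = 4.86957e-06 s.
BDP = R × t_prop = 890000000 × 4.86957e-06 = 4333.91 bits.
In bytes: 4333.91/8 = 541.7 bytes.

541.7 bytes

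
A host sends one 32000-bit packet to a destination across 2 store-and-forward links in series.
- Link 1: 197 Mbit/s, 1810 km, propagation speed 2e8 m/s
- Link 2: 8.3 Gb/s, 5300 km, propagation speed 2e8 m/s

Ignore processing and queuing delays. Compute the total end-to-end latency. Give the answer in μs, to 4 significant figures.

Transmission delays (L/R per hop): 162.437, 3.85542 μs; sum = 166.292 μs.
Propagation delays (d/s per hop): 9050, 26500 μs; sum = 35550 μs.
End-to-end = 35720 μs.

35720 μs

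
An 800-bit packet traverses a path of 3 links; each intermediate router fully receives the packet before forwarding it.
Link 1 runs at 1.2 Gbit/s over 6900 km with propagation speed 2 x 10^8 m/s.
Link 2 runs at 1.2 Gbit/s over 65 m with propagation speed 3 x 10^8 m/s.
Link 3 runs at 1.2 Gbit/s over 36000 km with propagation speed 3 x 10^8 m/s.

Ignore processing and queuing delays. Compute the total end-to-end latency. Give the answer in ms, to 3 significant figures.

155 ms

Transmission delay per hop = L/R = 800/1200000000 = 0.000666667 ms; 3 hops → 0.002 ms.
Propagation delays (d/s per hop): 34.5, 0.000216667, 120 ms; sum = 154.5 ms.
End-to-end = 155 ms.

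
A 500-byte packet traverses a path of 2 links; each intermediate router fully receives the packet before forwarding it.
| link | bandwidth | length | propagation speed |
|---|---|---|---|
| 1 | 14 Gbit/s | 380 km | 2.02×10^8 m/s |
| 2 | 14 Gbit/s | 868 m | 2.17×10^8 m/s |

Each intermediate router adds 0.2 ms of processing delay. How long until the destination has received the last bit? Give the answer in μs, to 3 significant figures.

L = 500 × 8 = 4000 bits.
Transmission delay per hop = L/R = 4000/14000000000 = 0.285714 μs; 2 hops → 0.571429 μs.
Propagation delays (d/s per hop): 1881.19, 4 μs; sum = 1885.19 μs.
Processing at 1 router(s): 1 × 0.2 ms = 200 μs.
End-to-end = 2090 μs.

2090 μs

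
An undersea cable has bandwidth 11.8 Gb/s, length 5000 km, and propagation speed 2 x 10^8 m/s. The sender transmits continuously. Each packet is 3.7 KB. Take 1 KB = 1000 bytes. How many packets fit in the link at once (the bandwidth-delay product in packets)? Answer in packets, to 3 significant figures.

Propagation delay = 5000000 / 200000000 = 0.025 s.
BDP = R × t_prop = 11800000000 × 0.025 = 295000000 bits.
In packets of 29600 bits: 9970 packets.

9970 packets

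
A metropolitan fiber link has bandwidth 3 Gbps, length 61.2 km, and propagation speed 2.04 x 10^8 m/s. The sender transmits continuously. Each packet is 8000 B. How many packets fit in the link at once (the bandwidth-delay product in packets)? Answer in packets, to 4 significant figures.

14.06 packets

Propagation delay = 61200 / 204000000 = 0.0003 s.
BDP = R × t_prop = 3000000000 × 0.0003 = 900000 bits.
In packets of 64000 bits: 14.06 packets.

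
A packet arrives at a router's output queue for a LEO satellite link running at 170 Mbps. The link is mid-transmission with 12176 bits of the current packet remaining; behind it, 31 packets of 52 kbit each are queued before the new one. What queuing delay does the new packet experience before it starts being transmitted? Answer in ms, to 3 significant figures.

9.55 ms

Each queued packet: L/R = 52000/170000000 = 0.305882 ms.
31 queued → 9.48235 ms.
Plus remaining 12176 bits of current packet: 0.0716235 ms.
Queuing delay = 9.55 ms.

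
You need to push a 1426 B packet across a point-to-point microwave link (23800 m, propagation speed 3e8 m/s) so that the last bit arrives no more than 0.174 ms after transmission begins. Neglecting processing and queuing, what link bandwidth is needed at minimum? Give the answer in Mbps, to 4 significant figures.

120.5 Mbps

L = 11408 bits.
Propagation delay = 23800 / 300000000 = 0.0793333 ms.
Transmission budget = 0.174 − 0.0793333 = 0.0946667 ms.
R ≥ L / t_tx = 11408 bits / 9.46667e-05 s = 120.5 Mbps.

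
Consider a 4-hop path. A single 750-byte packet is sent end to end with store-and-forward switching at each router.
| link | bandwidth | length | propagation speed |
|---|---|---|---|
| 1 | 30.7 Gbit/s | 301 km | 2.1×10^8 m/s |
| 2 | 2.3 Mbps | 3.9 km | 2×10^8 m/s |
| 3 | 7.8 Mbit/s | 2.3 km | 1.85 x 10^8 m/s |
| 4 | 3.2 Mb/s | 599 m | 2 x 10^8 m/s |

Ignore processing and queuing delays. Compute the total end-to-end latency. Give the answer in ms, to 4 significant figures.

6.721 ms

L = 750 × 8 = 6000 bits.
Transmission delays (L/R per hop): 0.00019544, 2.6087, 0.769231, 1.875 ms; sum = 5.25312 ms.
Propagation delays (d/s per hop): 1.43333, 0.0195, 0.0124324, 0.002995 ms; sum = 1.46826 ms.
End-to-end = 6.721 ms.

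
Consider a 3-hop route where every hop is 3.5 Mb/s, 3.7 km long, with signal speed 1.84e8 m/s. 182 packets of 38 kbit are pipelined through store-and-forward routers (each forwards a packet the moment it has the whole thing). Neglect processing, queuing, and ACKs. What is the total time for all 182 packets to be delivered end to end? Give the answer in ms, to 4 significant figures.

1998 ms

Per-hop transmission t_tx = L/R = 38000/3500000 = 10.8571 ms.
Per-hop propagation t_prop = 3700/184000000 = 0.0201087 ms.
Pipeline fill: first packet needs 3·t_tx to clear all hops; remaining 181 packets each add one t_tx.
Total = (3+182-1)·t_tx + 3·t_prop = 184·10.8571 + 3·0.0201087 = 1998 ms.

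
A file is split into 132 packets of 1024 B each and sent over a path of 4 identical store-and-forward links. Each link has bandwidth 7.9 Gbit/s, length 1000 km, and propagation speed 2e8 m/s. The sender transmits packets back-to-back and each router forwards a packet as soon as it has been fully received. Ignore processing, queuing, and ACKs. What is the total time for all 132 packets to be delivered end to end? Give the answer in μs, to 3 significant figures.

Per-hop transmission t_tx = L/R = 8192/7900000000 = 1.03696 μs.
Per-hop propagation t_prop = 1000000/200000000 = 5000 μs.
Pipeline fill: first packet needs 4·t_tx to clear all hops; remaining 131 packets each add one t_tx.
Total = (4+132-1)·t_tx + 4·t_prop = 135·1.03696 + 4·5000 = 20100 μs.

20100 μs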